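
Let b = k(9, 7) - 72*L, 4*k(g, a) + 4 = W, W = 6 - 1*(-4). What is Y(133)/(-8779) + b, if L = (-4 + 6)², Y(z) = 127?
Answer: -5030621/17558 ≈ -286.51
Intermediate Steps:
W = 10 (W = 6 + 4 = 10)
k(g, a) = 3/2 (k(g, a) = -1 + (¼)*10 = -1 + 5/2 = 3/2)
L = 4 (L = 2² = 4)
b = -573/2 (b = 3/2 - 72*4 = 3/2 - 288 = -573/2 ≈ -286.50)
Y(133)/(-8779) + b = 127/(-8779) - 573/2 = 127*(-1/8779) - 573/2 = -127/8779 - 573/2 = -5030621/17558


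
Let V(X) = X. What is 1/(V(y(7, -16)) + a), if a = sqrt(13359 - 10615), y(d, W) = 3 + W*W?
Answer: 37/9191 - 2*sqrt(14)/9191 ≈ 0.0032115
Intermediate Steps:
y(d, W) = 3 + W**2
a = 14*sqrt(14) (a = sqrt(2744) = 14*sqrt(14) ≈ 52.383)
1/(V(y(7, -16)) + a) = 1/((3 + (-16)**2) + 14*sqrt(14)) = 1/((3 + 256) + 14*sqrt(14)) = 1/(259 + 14*sqrt(14))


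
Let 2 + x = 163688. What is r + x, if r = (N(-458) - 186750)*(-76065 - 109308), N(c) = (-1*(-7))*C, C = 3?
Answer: 34614678603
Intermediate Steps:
x = 163686 (x = -2 + 163688 = 163686)
N(c) = 21 (N(c) = -1*(-7)*3 = 7*3 = 21)
r = 34614514917 (r = (21 - 186750)*(-76065 - 109308) = -186729*(-185373) = 34614514917)
r + x = 34614514917 + 163686 = 34614678603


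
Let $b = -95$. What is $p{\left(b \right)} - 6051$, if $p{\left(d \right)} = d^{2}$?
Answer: $2974$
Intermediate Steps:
$p{\left(b \right)} - 6051 = \left(-95\right)^{2} - 6051 = 9025 - 6051 = 2974$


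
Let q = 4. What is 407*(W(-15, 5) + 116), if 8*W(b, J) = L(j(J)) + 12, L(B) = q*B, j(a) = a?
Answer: 48840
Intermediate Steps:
L(B) = 4*B
W(b, J) = 3/2 + J/2 (W(b, J) = (4*J + 12)/8 = (12 + 4*J)/8 = 3/2 + J/2)
407*(W(-15, 5) + 116) = 407*((3/2 + (1/2)*5) + 116) = 407*((3/2 + 5/2) + 116) = 407*(4 + 116) = 407*120 = 48840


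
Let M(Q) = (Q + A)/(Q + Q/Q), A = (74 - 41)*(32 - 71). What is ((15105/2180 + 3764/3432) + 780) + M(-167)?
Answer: 12369804749/15524652 ≈ 796.79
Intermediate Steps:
A = -1287 (A = 33*(-39) = -1287)
M(Q) = (-1287 + Q)/(1 + Q) (M(Q) = (Q - 1287)/(Q + Q/Q) = (-1287 + Q)/(Q + 1) = (-1287 + Q)/(1 + Q))
((15105/2180 + 3764/3432) + 780) + M(-167) = ((15105/2180 + 3764/3432) + 780) + (-1287 - 167)/(1 - 167) = ((15105*(1/2180) + 3764*(1/3432)) + 780) - 1454/(-166) = ((3021/436 + 941/858) + 780) - 1/166*(-1454) = (1501147/187044 + 780) + 727/83 = 147395467/187044 + 727/83 = 12369804749/15524652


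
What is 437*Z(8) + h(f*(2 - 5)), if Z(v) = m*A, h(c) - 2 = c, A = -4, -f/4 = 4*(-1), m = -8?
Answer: 13938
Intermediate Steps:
f = 16 (f = -16*(-1) = -4*(-4) = 16)
h(c) = 2 + c
Z(v) = 32 (Z(v) = -8*(-4) = 32)
437*Z(8) + h(f*(2 - 5)) = 437*32 + (2 + 16*(2 - 5)) = 13984 + (2 + 16*(-3)) = 13984 + (2 - 48) = 13984 - 46 = 13938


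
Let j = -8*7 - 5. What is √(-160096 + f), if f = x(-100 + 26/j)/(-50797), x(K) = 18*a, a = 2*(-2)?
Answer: 2*I*√103275335490670/50797 ≈ 400.12*I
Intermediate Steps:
j = -61 (j = -56 - 5 = -61)
a = -4
x(K) = -72 (x(K) = 18*(-4) = -72)
f = 72/50797 (f = -72/(-50797) = -72*(-1/50797) = 72/50797 ≈ 0.0014174)
√(-160096 + f) = √(-160096 + 72/50797) = √(-8132396440/50797) = 2*I*√103275335490670/50797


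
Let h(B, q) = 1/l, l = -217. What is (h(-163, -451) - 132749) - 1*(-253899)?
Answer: 26289549/217 ≈ 1.2115e+5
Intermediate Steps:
h(B, q) = -1/217 (h(B, q) = 1/(-217) = -1/217)
(h(-163, -451) - 132749) - 1*(-253899) = (-1/217 - 132749) - 1*(-253899) = -28806534/217 + 253899 = 26289549/217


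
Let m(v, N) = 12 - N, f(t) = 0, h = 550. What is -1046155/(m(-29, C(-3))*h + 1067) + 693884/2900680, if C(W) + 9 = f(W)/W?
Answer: -68768321613/831769990 ≈ -82.677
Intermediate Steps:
C(W) = -9 (C(W) = -9 + 0/W = -9 + 0 = -9)
-1046155/(m(-29, C(-3))*h + 1067) + 693884/2900680 = -1046155/((12 - 1*(-9))*550 + 1067) + 693884/2900680 = -1046155/((12 + 9)*550 + 1067) + 693884*(1/2900680) = -1046155/(21*550 + 1067) + 173471/725170 = -1046155/(11550 + 1067) + 173471/725170 = -1046155/12617 + 173471/725170 = -1046155*1/12617 + 173471/725170 = -95105/1147 + 173471/725170 = -68768321613/831769990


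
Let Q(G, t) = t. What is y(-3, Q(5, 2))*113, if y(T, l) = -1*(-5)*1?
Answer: 565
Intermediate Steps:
y(T, l) = 5 (y(T, l) = 5*1 = 5)
y(-3, Q(5, 2))*113 = 5*113 = 565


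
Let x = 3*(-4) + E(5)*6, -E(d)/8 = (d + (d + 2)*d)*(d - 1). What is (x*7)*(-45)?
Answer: 2422980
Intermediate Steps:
E(d) = -8*(-1 + d)*(d + d*(2 + d)) (E(d) = -8*(d + (d + 2)*d)*(d - 1) = -8*(d + (2 + d)*d)*(-1 + d) = -8*(d + d*(2 + d))*(-1 + d) = -8*(-1 + d)*(d + d*(2 + d)))
x = -7692 (x = 3*(-4) + (8*5*(3 - 1*5**2 - 2*5))*6 = -12 + (8*5*(3 - 1*25 - 10))*6 = -12 + (8*5*(3 - 25 - 10))*6 = -12 + (8*5*(-32))*6 = -12 - 1280*6 = -12 - 7680 = -7692)
(x*7)*(-45) = -7692*7*(-45) = -53844*(-45) = 2422980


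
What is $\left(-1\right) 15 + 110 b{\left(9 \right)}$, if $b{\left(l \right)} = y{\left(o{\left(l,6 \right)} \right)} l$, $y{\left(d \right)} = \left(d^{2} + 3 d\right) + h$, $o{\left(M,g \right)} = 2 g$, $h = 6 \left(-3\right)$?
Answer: $160365$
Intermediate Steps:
$h = -18$
$y{\left(d \right)} = -18 + d^{2} + 3 d$ ($y{\left(d \right)} = \left(d^{2} + 3 d\right) - 18 = -18 + d^{2} + 3 d$)
$b{\left(l \right)} = 162 l$ ($b{\left(l \right)} = \left(-18 + \left(2 \cdot 6\right)^{2} + 3 \cdot 2 \cdot 6\right) l = \left(-18 + 12^{2} + 3 \cdot 12\right) l = \left(-18 + 144 + 36\right) l = 162 l$)
$\left(-1\right) 15 + 110 b{\left(9 \right)} = \left(-1\right) 15 + 110 \cdot 162 \cdot 9 = -15 + 110 \cdot 1458 = -15 + 160380 = 160365$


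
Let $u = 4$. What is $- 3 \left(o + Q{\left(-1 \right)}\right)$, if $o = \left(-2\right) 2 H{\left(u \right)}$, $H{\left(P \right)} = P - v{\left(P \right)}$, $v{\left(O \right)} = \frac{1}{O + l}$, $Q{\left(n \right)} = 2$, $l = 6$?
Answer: $\frac{204}{5} \approx 40.8$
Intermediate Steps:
$v{\left(O \right)} = \frac{1}{6 + O}$ ($v{\left(O \right)} = \frac{1}{O + 6} = \frac{1}{6 + O}$)
$H{\left(P \right)} = P - \frac{1}{6 + P}$
$o = - \frac{78}{5}$ ($o = \left(-2\right) 2 \frac{-1 + 4 \left(6 + 4\right)}{6 + 4} = - 4 \frac{-1 + 4 \cdot 10}{10} = - 4 \frac{-1 + 40}{10} = - 4 \cdot \frac{1}{10} \cdot 39 = \left(-4\right) \frac{39}{10} = - \frac{78}{5} \approx -15.6$)
$- 3 \left(o + Q{\left(-1 \right)}\right) = - 3 \left(- \frac{78}{5} + 2\right) = \left(-3\right) \left(- \frac{68}{5}\right) = \frac{204}{5}$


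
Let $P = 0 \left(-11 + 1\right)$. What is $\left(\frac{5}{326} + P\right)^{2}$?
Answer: $\frac{25}{106276} \approx 0.00023524$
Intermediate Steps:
$P = 0$ ($P = 0 \left(-10\right) = 0$)
$\left(\frac{5}{326} + P\right)^{2} = \left(\frac{5}{326} + 0\right)^{2} = \left(\frac{5}{326}\right)^{2} = \frac{25}{106276}$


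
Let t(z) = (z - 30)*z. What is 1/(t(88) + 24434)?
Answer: 1/29538 ≈ 3.3855e-5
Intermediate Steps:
t(z) = z*(-30 + z) (t(z) = (-30 + z)*z = z*(-30 + z))
1/(t(88) + 24434) = 1/(88*(-30 + 88) + 24434) = 1/(88*58 + 24434) = 1/(5104 + 24434) = 1/29538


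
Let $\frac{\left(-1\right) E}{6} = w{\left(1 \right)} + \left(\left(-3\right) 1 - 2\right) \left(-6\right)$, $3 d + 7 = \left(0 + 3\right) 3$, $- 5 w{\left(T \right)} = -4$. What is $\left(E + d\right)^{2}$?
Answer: $\frac{7628644}{225} \approx 33905.0$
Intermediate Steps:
$w{\left(T \right)} = \frac{4}{5}$ ($w{\left(T \right)} = \left(- \frac{1}{5}\right) \left(-4\right) = \frac{4}{5}$)
$d = \frac{2}{3}$ ($d = - \frac{7}{3} + \frac{\left(0 + 3\right) 3}{3} = - \frac{7}{3} + \frac{3 \cdot 3}{3} = - \frac{7}{3} + \frac{1}{3} \cdot 9 = - \frac{7}{3} + 3 = \frac{2}{3} \approx 0.66667$)
$E = - \frac{924}{5}$ ($E = - 6 \left(\frac{4}{5} + \left(\left(-3\right) 1 - 2\right) \left(-6\right)\right) = - 6 \left(\frac{4}{5} + \left(-3 - 2\right) \left(-6\right)\right) = - 6 \left(\frac{4}{5} - -30\right) = - 6 \left(\frac{4}{5} + 30\right) = \left(-6\right) \frac{154}{5} = - \frac{924}{5} \approx -184.8$)
$\left(E + d\right)^{2} = \left(- \frac{924}{5} + \frac{2}{3}\right)^{2} = \left(- \frac{2762}{15}\right)^{2} = \frac{7628644}{225}$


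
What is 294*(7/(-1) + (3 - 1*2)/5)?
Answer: -9996/5 ≈ -1999.2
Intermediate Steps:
294*(7/(-1) + (3 - 1*2)/5) = 294*(7*(-1) + (3 - 2)*(⅕)) = 294*(-7 + 1*(⅕)) = 294*(-7 + ⅕) = 294*(-34/5) = -9996/5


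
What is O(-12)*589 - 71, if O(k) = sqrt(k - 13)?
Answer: -71 + 2945*I ≈ -71.0 + 2945.0*I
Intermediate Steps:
O(k) = sqrt(-13 + k)
O(-12)*589 - 71 = sqrt(-13 - 12)*589 - 71 = sqrt(-25)*589 - 71 = (5*I)*589 - 71 = 2945*I - 71 = -71 + 2945*I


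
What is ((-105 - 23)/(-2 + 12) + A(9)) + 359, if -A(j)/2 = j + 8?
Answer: 1561/5 ≈ 312.20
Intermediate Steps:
A(j) = -16 - 2*j (A(j) = -2*(j + 8) = -2*(8 + j) = -16 - 2*j)
((-105 - 23)/(-2 + 12) + A(9)) + 359 = ((-105 - 23)/(-2 + 12) + (-16 - 2*9)) + 359 = (-128/10 + (-16 - 18)) + 359 = (-128*1/10 - 34) + 359 = (-64/5 - 34) + 359 = -234/5 + 359 = 1561/5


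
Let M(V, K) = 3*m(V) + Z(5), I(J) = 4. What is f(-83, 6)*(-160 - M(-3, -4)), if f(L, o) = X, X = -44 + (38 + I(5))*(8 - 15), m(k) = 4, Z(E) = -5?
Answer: 56446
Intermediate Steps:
M(V, K) = 7 (M(V, K) = 3*4 - 5 = 12 - 5 = 7)
X = -338 (X = -44 + (38 + 4)*(8 - 15) = -44 + 42*(-7) = -44 - 294 = -338)
f(L, o) = -338
f(-83, 6)*(-160 - M(-3, -4)) = -338*(-160 - 1*7) = -338*(-160 - 7) = -338*(-167) = 56446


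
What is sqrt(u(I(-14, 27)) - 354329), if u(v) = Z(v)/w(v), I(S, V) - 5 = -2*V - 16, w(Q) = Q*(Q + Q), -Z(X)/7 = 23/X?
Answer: I*sqrt(25299976401570)/8450 ≈ 595.26*I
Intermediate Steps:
Z(X) = -161/X
w(Q) = 2*Q**2 (w(Q) = Q*(2*Q) = 2*Q**2)
I(S, V) = -11 - 2*V (I(S, V) = 5 + (-2*V - 16) = 5 + (-16 - 2*V) = -11 - 2*V)
u(v) = -161/(2*v**3) (u(v) = (-161/v)/((2*v**2)) = (-161/v)*(1/(2*v**2)) = -161/(2*v**3))
sqrt(u(I(-14, 27)) - 354329) = sqrt(-161/(2*(-11 - 2*27)**3) - 354329) = sqrt(-161/(2*(-11 - 54)**3) - 354329) = sqrt(-161/2/(-65)**3 - 354329) = sqrt(-161/2*(-1/274625) - 354329) = sqrt(161/549250 - 354329) = sqrt(-194615203089/549250) = I*sqrt(25299976401570)/8450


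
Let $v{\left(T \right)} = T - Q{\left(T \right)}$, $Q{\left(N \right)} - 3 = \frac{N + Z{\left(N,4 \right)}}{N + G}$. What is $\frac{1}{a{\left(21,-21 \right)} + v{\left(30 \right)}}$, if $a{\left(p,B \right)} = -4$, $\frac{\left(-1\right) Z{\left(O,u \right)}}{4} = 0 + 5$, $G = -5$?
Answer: $\frac{5}{113} \approx 0.044248$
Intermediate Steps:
$Z{\left(O,u \right)} = -20$ ($Z{\left(O,u \right)} = - 4 \left(0 + 5\right) = \left(-4\right) 5 = -20$)
$Q{\left(N \right)} = 3 + \frac{-20 + N}{-5 + N}$ ($Q{\left(N \right)} = 3 + \frac{N - 20}{N - 5} = 3 + \frac{-20 + N}{-5 + N}$)
$v{\left(T \right)} = T - \frac{-35 + 4 T}{-5 + T}$
$\frac{1}{a{\left(21,-21 \right)} + v{\left(30 \right)}} = \frac{1}{-4 + \frac{35 + 30^{2} - 270}{-5 + 30}} = \frac{1}{-4 + \frac{35 + 900 - 270}{25}} = \frac{1}{-4 + \frac{1}{25} \cdot 665} = \frac{1}{-4 + \frac{133}{5}} = \frac{1}{\frac{113}{5}} = \frac{5}{113}$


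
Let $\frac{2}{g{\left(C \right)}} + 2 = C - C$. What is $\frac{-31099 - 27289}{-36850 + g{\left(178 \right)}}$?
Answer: $\frac{58388}{36851} \approx 1.5844$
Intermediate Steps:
$g{\left(C \right)} = -1$ ($g{\left(C \right)} = \frac{2}{-2 + \left(C - C\right)} = \frac{2}{-2 + 0} = \frac{2}{-2} = 2 \left(- \frac{1}{2}\right) = -1$)
$\frac{-31099 - 27289}{-36850 + g{\left(178 \right)}} = \frac{-31099 - 27289}{-36850 - 1} = - \frac{58388}{-36851} = \left(-58388\right) \left(- \frac{1}{36851}\right) = \frac{58388}{36851}$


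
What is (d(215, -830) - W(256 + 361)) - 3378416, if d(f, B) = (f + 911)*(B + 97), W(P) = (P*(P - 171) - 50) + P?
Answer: -4479523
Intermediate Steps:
W(P) = -50 + P + P*(-171 + P) (W(P) = (P*(-171 + P) - 50) + P = (-50 + P*(-171 + P)) + P = -50 + P + P*(-171 + P))
d(f, B) = (97 + B)*(911 + f) (d(f, B) = (911 + f)*(97 + B) = (97 + B)*(911 + f))
(d(215, -830) - W(256 + 361)) - 3378416 = ((88367 + 97*215 + 911*(-830) - 830*215) - (-50 + (256 + 361)² - 170*(256 + 361))) - 3378416 = ((88367 + 20855 - 756130 - 178450) - (-50 + 617² - 170*617)) - 3378416 = (-825358 - (-50 + 380689 - 104890)) - 3378416 = (-825358 - 1*275749) - 3378416 = (-825358 - 275749) - 3378416 = -1101107 - 3378416 = -4479523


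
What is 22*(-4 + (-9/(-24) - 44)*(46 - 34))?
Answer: -11605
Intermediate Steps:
22*(-4 + (-9/(-24) - 44)*(46 - 34)) = 22*(-4 + (-9*(-1/24) - 44)*12) = 22*(-4 + (3/8 - 44)*12) = 22*(-4 - 349/8*12) = 22*(-4 - 1047/2) = 22*(-1055/2) = -11605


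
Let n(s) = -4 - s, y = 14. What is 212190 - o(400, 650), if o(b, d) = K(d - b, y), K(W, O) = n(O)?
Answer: 212208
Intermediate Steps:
K(W, O) = -4 - O
o(b, d) = -18 (o(b, d) = -4 - 1*14 = -4 - 14 = -18)
212190 - o(400, 650) = 212190 - 1*(-18) = 212190 + 18 = 212208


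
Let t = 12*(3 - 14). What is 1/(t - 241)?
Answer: -1/373 ≈ -0.0026810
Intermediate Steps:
t = -132 (t = 12*(-11) = -132)
1/(t - 241) = 1/(-132 - 241) = 1/(-373) = -1/373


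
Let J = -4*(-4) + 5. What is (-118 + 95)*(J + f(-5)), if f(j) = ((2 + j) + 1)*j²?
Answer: 667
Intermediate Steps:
f(j) = j²*(3 + j) (f(j) = (3 + j)*j² = j²*(3 + j))
J = 21 (J = 16 + 5 = 21)
(-118 + 95)*(J + f(-5)) = (-118 + 95)*(21 + (-5)²*(3 - 5)) = -23*(21 + 25*(-2)) = -23*(21 - 50) = -23*(-29) = 667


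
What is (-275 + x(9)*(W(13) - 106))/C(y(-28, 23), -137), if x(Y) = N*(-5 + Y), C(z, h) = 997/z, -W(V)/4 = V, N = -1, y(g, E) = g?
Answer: -9996/997 ≈ -10.026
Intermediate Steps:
W(V) = -4*V
x(Y) = 5 - Y (x(Y) = -(-5 + Y) = 5 - Y)
(-275 + x(9)*(W(13) - 106))/C(y(-28, 23), -137) = (-275 + (5 - 1*9)*(-4*13 - 106))/((997/(-28))) = (-275 + (5 - 9)*(-52 - 106))/((997*(-1/28))) = (-275 - 4*(-158))/(-997/28) = (-275 + 632)*(-28/997) = 357*(-28/997) = -9996/997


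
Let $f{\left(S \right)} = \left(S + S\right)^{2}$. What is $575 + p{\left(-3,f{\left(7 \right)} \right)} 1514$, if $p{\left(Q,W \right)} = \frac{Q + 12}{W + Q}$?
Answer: $\frac{124601}{193} \approx 645.6$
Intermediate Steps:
$f{\left(S \right)} = 4 S^{2}$ ($f{\left(S \right)} = \left(2 S\right)^{2} = 4 S^{2}$)
$p{\left(Q,W \right)} = \frac{12 + Q}{Q + W}$
$575 + p{\left(-3,f{\left(7 \right)} \right)} 1514 = 575 + \frac{12 - 3}{-3 + 4 \cdot 7^{2}} \cdot 1514 = 575 + \frac{1}{-3 + 4 \cdot 49} \cdot 9 \cdot 1514 = 575 + \frac{1}{-3 + 196} \cdot 9 \cdot 1514 = 575 + \frac{1}{193} \cdot 9 \cdot 1514 = 575 + \frac{9}{193} \cdot 1514 = 575 + \frac{13626}{193} = \frac{124601}{193}$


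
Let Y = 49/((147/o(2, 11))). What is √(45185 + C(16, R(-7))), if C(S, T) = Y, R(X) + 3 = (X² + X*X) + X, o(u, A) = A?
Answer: √406698/3 ≈ 212.58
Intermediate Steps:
R(X) = -3 + X + 2*X² (R(X) = -3 + ((X² + X*X) + X) = -3 + ((X² + X²) + X) = -3 + (2*X² + X) = -3 + (X + 2*X²) = -3 + X + 2*X²)
Y = 11/3 (Y = 49/((147/11)) = 49/((147*(1/11))) = 49/(147/11) = 49*(11/147) = 11/3 ≈ 3.6667)
C(S, T) = 11/3
√(45185 + C(16, R(-7))) = √(45185 + 11/3) = √(135566/3) = √406698/3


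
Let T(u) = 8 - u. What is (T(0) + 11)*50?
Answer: 950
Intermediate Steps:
(T(0) + 11)*50 = ((8 - 1*0) + 11)*50 = ((8 + 0) + 11)*50 = (8 + 11)*50 = 19*50 = 950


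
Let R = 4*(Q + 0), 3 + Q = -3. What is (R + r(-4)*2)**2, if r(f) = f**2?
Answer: 64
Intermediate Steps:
Q = -6 (Q = -3 - 3 = -6)
R = -24 (R = 4*(-6 + 0) = 4*(-6) = -24)
(R + r(-4)*2)**2 = (-24 + (-4)**2*2)**2 = (-24 + 16*2)**2 = (-24 + 32)**2 = 8**2 = 64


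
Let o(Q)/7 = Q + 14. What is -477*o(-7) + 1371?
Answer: -22002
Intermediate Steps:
o(Q) = 98 + 7*Q (o(Q) = 7*(Q + 14) = 7*(14 + Q) = 98 + 7*Q)
-477*o(-7) + 1371 = -477*(98 + 7*(-7)) + 1371 = -477*(98 - 49) + 1371 = -477*49 + 1371 = -23373 + 1371 = -22002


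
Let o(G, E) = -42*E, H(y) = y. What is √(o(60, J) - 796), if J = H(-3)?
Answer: I*√670 ≈ 25.884*I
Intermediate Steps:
J = -3
√(o(60, J) - 796) = √(-42*(-3) - 796) = √(126 - 796) = √(-670) = I*√670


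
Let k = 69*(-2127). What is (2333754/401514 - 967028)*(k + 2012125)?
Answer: -120711600047758826/66919 ≈ -1.8038e+12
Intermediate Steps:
k = -146763
(2333754/401514 - 967028)*(k + 2012125) = (2333754/401514 - 967028)*(-146763 + 2012125) = (2333754*(1/401514) - 967028)*1865362 = (388959/66919 - 967028)*1865362 = -64712157773/66919*1865362 = -120711600047758826/66919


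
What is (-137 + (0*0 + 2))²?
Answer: 18225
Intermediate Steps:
(-137 + (0*0 + 2))² = (-137 + (0 + 2))² = (-137 + 2)² = (-135)² = 18225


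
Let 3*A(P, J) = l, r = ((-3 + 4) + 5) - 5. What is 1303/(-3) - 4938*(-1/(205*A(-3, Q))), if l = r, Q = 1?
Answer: -222673/615 ≈ -362.07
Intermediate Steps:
r = 1 (r = (1 + 5) - 5 = 6 - 5 = 1)
l = 1
A(P, J) = 1/3 (A(P, J) = (1/3)*1 = 1/3)
1303/(-3) - 4938*(-1/(205*A(-3, Q))) = 1303/(-3) - 4938/((1/3)*(-205)) = 1303*(-1/3) - 4938/(-205/3) = -1303/3 - 4938*(-3/205) = -1303/3 + 14814/205 = -222673/615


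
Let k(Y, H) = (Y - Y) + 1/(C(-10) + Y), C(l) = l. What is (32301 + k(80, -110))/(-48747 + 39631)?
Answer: -2261071/638120 ≈ -3.5433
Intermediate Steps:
k(Y, H) = 1/(-10 + Y) (k(Y, H) = (Y - Y) + 1/(-10 + Y) = 0 + 1/(-10 + Y) = 1/(-10 + Y))
(32301 + k(80, -110))/(-48747 + 39631) = (32301 + 1/(-10 + 80))/(-48747 + 39631) = (32301 + 1/70)/(-9116) = (32301 + 1/70)*(-1/9116) = (2261071/70)*(-1/9116) = -2261071/638120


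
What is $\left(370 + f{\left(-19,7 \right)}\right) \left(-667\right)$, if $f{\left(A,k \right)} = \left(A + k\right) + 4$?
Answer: $-241454$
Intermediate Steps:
$f{\left(A,k \right)} = 4 + A + k$
$\left(370 + f{\left(-19,7 \right)}\right) \left(-667\right) = \left(370 + \left(4 - 19 + 7\right)\right) \left(-667\right) = \left(370 - 8\right) \left(-667\right) = 362 \left(-667\right) = -241454$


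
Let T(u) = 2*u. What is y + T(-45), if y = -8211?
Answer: -8301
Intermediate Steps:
y + T(-45) = -8211 + 2*(-45) = -8211 - 90 = -8301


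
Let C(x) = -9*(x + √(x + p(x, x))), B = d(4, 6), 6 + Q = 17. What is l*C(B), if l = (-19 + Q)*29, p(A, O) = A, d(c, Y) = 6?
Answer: 12528 + 4176*√3 ≈ 19761.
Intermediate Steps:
Q = 11 (Q = -6 + 17 = 11)
B = 6
C(x) = -9*x - 9*√2*√x (C(x) = -9*(x + √(x + x)) = -9*(x + √(2*x)) = -9*(x + √2*√x) = -9*x - 9*√2*√x)
l = -232 (l = (-19 + 11)*29 = -8*29 = -232)
l*C(B) = -232*(-9*6 - 9*√2*√6) = -232*(-54 - 18*√3) = 12528 + 4176*√3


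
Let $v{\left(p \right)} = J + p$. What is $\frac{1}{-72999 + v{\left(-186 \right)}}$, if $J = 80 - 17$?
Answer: $- \frac{1}{73122} \approx -1.3676 \cdot 10^{-5}$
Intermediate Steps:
$J = 63$ ($J = 80 - 17 = 63$)
$v{\left(p \right)} = 63 + p$
$\frac{1}{-72999 + v{\left(-186 \right)}} = \frac{1}{-72999 + \left(63 - 186\right)} = \frac{1}{-72999 - 123} = \frac{1}{-73122} = - \frac{1}{73122}$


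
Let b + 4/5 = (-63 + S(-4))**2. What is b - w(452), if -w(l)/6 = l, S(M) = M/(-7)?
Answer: 1619089/245 ≈ 6608.5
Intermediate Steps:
S(M) = -M/7 (S(M) = M*(-1/7) = -M/7)
w(l) = -6*l
b = 954649/245 (b = -4/5 + (-63 - 1/7*(-4))**2 = -4/5 + (-63 + 4/7)**2 = -4/5 + (-437/7)**2 = -4/5 + 190969/49 = 954649/245 ≈ 3896.5)
b - w(452) = 954649/245 - (-6)*452 = 954649/245 - 1*(-2712) = 954649/245 + 2712 = 1619089/245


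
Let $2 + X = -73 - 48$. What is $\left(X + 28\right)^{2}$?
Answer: $9025$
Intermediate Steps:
$X = -123$ ($X = -2 - 121 = -123$)
$\left(X + 28\right)^{2} = \left(-123 + 28\right)^{2} = \left(-95\right)^{2} = 9025$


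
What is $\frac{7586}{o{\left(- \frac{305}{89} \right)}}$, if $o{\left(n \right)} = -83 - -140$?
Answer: $\frac{7586}{57} \approx 133.09$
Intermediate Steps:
$o{\left(n \right)} = 57$ ($o{\left(n \right)} = -83 + 140 = 57$)
$\frac{7586}{o{\left(- \frac{305}{89} \right)}} = \frac{7586}{57}$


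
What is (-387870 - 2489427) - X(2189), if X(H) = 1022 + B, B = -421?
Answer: -2877898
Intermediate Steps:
X(H) = 601 (X(H) = 1022 - 421 = 601)
(-387870 - 2489427) - X(2189) = (-387870 - 2489427) - 1*601 = -2877297 - 601 = -2877898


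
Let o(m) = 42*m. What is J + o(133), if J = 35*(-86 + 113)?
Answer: 6531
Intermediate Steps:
J = 945 (J = 35*27 = 945)
J + o(133) = 945 + 42*133 = 945 + 5586 = 6531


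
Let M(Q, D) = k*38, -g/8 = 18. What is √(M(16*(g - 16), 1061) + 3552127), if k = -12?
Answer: √3551671 ≈ 1884.6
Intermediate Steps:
g = -144 (g = -8*18 = -144)
M(Q, D) = -456 (M(Q, D) = -12*38 = -456)
√(M(16*(g - 16), 1061) + 3552127) = √(-456 + 3552127) = √3551671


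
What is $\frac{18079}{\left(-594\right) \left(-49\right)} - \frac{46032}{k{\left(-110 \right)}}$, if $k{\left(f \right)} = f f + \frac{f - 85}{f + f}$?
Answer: $- \frac{49325560567}{15497169534} \approx -3.1829$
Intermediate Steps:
$k{\left(f \right)} = f^{2} + \frac{-85 + f}{2 f}$
$\frac{18079}{\left(-594\right) \left(-49\right)} - \frac{46032}{k{\left(-110 \right)}} = \frac{18079}{\left(-594\right) \left(-49\right)} - \frac{46032}{\frac{1}{2} \frac{1}{-110} \left(-85 - 110 + 2 \left(-110\right)^{3}\right)} = \frac{18079}{29106} - \frac{46032}{\frac{1}{2} \left(- \frac{1}{110}\right) \left(-85 - 110 + 2 \left(-1331000\right)\right)} = 18079 \cdot \frac{1}{29106} - \frac{46032}{\frac{1}{2} \left(- \frac{1}{110}\right) \left(-85 - 110 - 2662000\right)} = \frac{18079}{29106} - \frac{46032}{\frac{1}{2} \left(- \frac{1}{110}\right) \left(-2662195\right)} = \frac{18079}{29106} - \frac{46032}{\frac{532439}{44}} = \frac{18079}{29106} - \frac{2025408}{532439} = - \frac{49325560567}{15497169534}$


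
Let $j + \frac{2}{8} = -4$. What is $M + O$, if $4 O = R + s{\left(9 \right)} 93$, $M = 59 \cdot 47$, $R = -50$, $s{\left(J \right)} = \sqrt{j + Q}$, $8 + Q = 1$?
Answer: $\frac{5521}{2} + \frac{279 i \sqrt{5}}{8} \approx 2760.5 + 77.983 i$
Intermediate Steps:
$j = - \frac{17}{4}$ ($j = - \frac{1}{4} - 4 = - \frac{17}{4} \approx -4.25$)
$Q = -7$ ($Q = -8 + 1 = -7$)
$s{\left(J \right)} = \frac{3 i \sqrt{5}}{2}$ ($s{\left(J \right)} = \sqrt{- \frac{17}{4} - 7} = \sqrt{- \frac{45}{4}} = \frac{3 i \sqrt{5}}{2}$)
$M = 2773$
$O = - \frac{25}{2} + \frac{279 i \sqrt{5}}{8}$ ($O = \frac{-50 + \frac{3 i \sqrt{5}}{2} \cdot 93}{4} = \frac{-50 + \frac{279 i \sqrt{5}}{2}}{4} = - \frac{25}{2} + \frac{279 i \sqrt{5}}{8} \approx -12.5 + 77.983 i$)
$M + O = 2773 - \left(\frac{25}{2} - \frac{279 i \sqrt{5}}{8}\right) = \frac{5521}{2} + \frac{279 i \sqrt{5}}{8}$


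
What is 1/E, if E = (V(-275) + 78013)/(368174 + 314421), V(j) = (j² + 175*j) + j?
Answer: 682595/105238 ≈ 6.4862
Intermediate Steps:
V(j) = j² + 176*j
E = 105238/682595 (E = (-275*(176 - 275) + 78013)/(368174 + 314421) = (-275*(-99) + 78013)/682595 = (27225 + 78013)*(1/682595) = 105238*(1/682595) = 105238/682595 ≈ 0.15417)
1/E = 1/(105238/682595) = 682595/105238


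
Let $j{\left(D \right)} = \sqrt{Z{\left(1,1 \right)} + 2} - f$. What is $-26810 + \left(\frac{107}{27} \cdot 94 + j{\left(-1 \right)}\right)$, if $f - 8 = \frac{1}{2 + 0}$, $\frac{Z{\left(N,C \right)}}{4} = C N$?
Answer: $- \frac{1428083}{54} + \sqrt{6} \approx -26444.0$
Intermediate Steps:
$Z{\left(N,C \right)} = 4 C N$
$f = \frac{17}{2}$ ($f = 8 + \frac{1}{2 + 0} = 8 + \frac{1}{2} = \frac{17}{2} \approx 8.5$)
$j{\left(D \right)} = - \frac{17}{2} + \sqrt{6}$ ($j{\left(D \right)} = \sqrt{4 \cdot 1 \cdot 1 + 2} - \frac{17}{2} = \sqrt{4 + 2} - \frac{17}{2} = \sqrt{6} - \frac{17}{2} = - \frac{17}{2} + \sqrt{6}$)
$-26810 + \left(\frac{107}{27} \cdot 94 + j{\left(-1 \right)}\right) = -26810 - \left(\frac{17}{2} - \sqrt{6} - \frac{107}{27} \cdot 94\right) = -26810 - \left(\frac{17}{2} - \sqrt{6} - 107 \cdot \frac{1}{27} \cdot 94\right) = -26810 + \left(\frac{107}{27} \cdot 94 - \left(\frac{17}{2} - \sqrt{6}\right)\right) = -26810 + \left(\frac{10058}{27} - \left(\frac{17}{2} - \sqrt{6}\right)\right) = -26810 + \left(\frac{19657}{54} + \sqrt{6}\right) = - \frac{1428083}{54} + \sqrt{6}$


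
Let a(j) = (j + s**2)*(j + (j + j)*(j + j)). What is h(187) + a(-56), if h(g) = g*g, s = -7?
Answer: -52447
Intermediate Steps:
h(g) = g**2
a(j) = (49 + j)*(j + 4*j**2) (a(j) = (j + (-7)**2)*(j + (j + j)*(j + j)) = (j + 49)*(j + (2*j)*(2*j)) = (49 + j)*(j + 4*j**2))
h(187) + a(-56) = 187**2 - 56*(49 + 4*(-56)**2 + 197*(-56)) = 34969 - 56*(49 + 4*3136 - 11032) = 34969 - 56*(49 + 12544 - 11032) = 34969 - 56*1561 = 34969 - 87416 = -52447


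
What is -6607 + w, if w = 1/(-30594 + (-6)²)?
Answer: -201896707/30558 ≈ -6607.0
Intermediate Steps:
w = -1/30558 (w = 1/(-30594 + 36) = 1/(-30558) = -1/30558 ≈ -3.2725e-5)
-6607 + w = -6607 - 1/30558 = -201896707/30558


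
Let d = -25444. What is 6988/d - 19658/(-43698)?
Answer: 24352066/138981489 ≈ 0.17522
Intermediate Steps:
6988/d - 19658/(-43698) = 6988/(-25444) - 19658/(-43698) = 6988*(-1/25444) - 19658*(-1/43698) = -1747/6361 + 9829/21849 = 24352066/138981489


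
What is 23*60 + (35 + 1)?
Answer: 1416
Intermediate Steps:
23*60 + (35 + 1) = 1380 + 36 = 1416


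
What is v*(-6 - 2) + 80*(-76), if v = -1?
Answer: -6072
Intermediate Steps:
v*(-6 - 2) + 80*(-76) = -(-6 - 2) + 80*(-76) = -1*(-8) - 6080 = 8 - 6080 = -6072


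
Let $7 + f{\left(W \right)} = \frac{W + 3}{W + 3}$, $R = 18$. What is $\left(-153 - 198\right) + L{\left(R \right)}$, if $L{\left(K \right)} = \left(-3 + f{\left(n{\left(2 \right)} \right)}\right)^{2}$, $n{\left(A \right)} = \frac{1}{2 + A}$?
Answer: $-270$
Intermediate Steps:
$f{\left(W \right)} = -6$ ($f{\left(W \right)} = -7 + \frac{W + 3}{W + 3} = -7 + \frac{3 + W}{3 + W} = -7 + 1 = -6$)
$L{\left(K \right)} = 81$ ($L{\left(K \right)} = \left(-3 - 6\right)^{2} = \left(-9\right)^{2} = 81$)
$\left(-153 - 198\right) + L{\left(R \right)} = \left(-153 - 198\right) + 81 = -351 + 81 = -270$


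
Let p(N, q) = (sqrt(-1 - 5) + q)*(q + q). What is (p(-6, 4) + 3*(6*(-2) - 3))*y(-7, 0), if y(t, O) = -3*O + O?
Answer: 0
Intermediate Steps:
y(t, O) = -2*O
p(N, q) = 2*q*(q + I*sqrt(6)) (p(N, q) = (sqrt(-6) + q)*(2*q) = (I*sqrt(6) + q)*(2*q) = (q + I*sqrt(6))*(2*q) = 2*q*(q + I*sqrt(6)))
(p(-6, 4) + 3*(6*(-2) - 3))*y(-7, 0) = (2*4*(4 + I*sqrt(6)) + 3*(6*(-2) - 3))*(-2*0) = ((32 + 8*I*sqrt(6)) + 3*(-12 - 3))*0 = ((32 + 8*I*sqrt(6)) + 3*(-15))*0 = ((32 + 8*I*sqrt(6)) - 45)*0 = (-13 + 8*I*sqrt(6))*0 = 0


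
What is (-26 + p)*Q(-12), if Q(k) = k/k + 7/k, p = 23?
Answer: -5/4 ≈ -1.2500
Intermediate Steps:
Q(k) = 1 + 7/k
(-26 + p)*Q(-12) = (-26 + 23)*((7 - 12)/(-12)) = -(-1)*(-5)/4 = -3*5/12 = -5/4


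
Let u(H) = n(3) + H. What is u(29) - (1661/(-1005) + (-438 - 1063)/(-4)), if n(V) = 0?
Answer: -1385281/4020 ≈ -344.60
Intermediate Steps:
u(H) = H (u(H) = 0 + H = H)
u(29) - (1661/(-1005) + (-438 - 1063)/(-4)) = 29 - (1661/(-1005) + (-438 - 1063)/(-4)) = 29 - (1661*(-1/1005) - 1501*(-¼)) = 29 - (-1661/1005 + 1501/4) = 29 - 1*1501861/4020 = 29 - 1501861/4020 = -1385281/4020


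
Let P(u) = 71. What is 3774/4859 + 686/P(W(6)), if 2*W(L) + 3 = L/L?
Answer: 3601228/344989 ≈ 10.439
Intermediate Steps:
W(L) = -1 (W(L) = -3/2 + (L/L)/2 = -3/2 + (½)*1 = -3/2 + ½ = -1)
3774/4859 + 686/P(W(6)) = 3774/4859 + 686/71 = 3601228/344989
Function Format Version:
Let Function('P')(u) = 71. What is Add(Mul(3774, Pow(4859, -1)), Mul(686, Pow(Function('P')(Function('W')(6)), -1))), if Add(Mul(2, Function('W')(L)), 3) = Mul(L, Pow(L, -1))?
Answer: Rational(3601228, 344989) ≈ 10.439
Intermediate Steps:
Function('W')(L) = -1 (Function('W')(L) = Add(Rational(-3, 2), Mul(Rational(1, 2), Mul(L, Pow(L, -1)))) = Add(Rational(-3, 2), Mul(Rational(1, 2), 1)) = Add(Rational(-3, 2), Rational(1, 2)) = -1)
Add(Mul(3774, Pow(4859, -1)), Mul(686, Pow(Function('P')(Function('W')(6)), -1))) = Add(Mul(3774, Pow(4859, -1)), Mul(686, Pow(71, -1))) = Add(Mul(3774, Rational(1, 4859)), Mul(686, Rational(1, 71))) = Add(Rational(3774, 4859), Rational(686, 71)) = Rational(3601228, 344989)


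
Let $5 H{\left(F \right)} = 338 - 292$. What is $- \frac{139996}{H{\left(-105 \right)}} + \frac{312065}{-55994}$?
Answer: $- \frac{19604517555}{1287862} \approx -15223.0$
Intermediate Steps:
$H{\left(F \right)} = \frac{46}{5}$ ($H{\left(F \right)} = \frac{338 - 292}{5} = \frac{1}{5} \cdot 46 = \frac{46}{5}$)
$- \frac{139996}{H{\left(-105 \right)}} + \frac{312065}{-55994} = - \frac{139996}{\frac{46}{5}} + \frac{312065}{-55994} = \left(-139996\right) \frac{5}{46} + 312065 \left(- \frac{1}{55994}\right) = - \frac{349990}{23} - \frac{312065}{55994} = - \frac{19604517555}{1287862}$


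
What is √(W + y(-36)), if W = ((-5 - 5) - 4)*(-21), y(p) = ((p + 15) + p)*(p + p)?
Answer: √4398 ≈ 66.317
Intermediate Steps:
y(p) = 2*p*(15 + 2*p) (y(p) = ((15 + p) + p)*(2*p) = (15 + 2*p)*(2*p) = 2*p*(15 + 2*p))
W = 294 (W = (-10 - 4)*(-21) = -14*(-21) = 294)
√(W + y(-36)) = √(294 + 2*(-36)*(15 + 2*(-36))) = √(294 + 2*(-36)*(15 - 72)) = √(294 + 2*(-36)*(-57)) = √(294 + 4104) = √4398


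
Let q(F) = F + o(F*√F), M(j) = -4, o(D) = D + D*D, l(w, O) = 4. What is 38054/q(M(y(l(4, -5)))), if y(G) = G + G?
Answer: -323459/586 + 19027*I/293 ≈ -551.98 + 64.939*I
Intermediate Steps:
y(G) = 2*G
o(D) = D + D²
q(F) = F + F^(3/2)*(1 + F^(3/2)) (q(F) = F + (F*√F)*(1 + F*√F) = F + F^(3/2)*(1 + F^(3/2)))
38054/q(M(y(l(4, -5)))) = 38054/(-4 + (-4)³ + (-4)^(3/2)) = 38054/(-4 - 64 - 8*I) = 38054/(-68 - 8*I) = 38054*((-68 + 8*I)/4688) = 19027*(-68 + 8*I)/2344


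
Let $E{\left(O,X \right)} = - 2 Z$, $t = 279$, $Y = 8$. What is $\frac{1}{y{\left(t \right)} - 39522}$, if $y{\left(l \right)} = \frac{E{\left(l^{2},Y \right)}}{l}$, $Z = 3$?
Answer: $- \frac{93}{3675548} \approx -2.5302 \cdot 10^{-5}$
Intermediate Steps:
$E{\left(O,X \right)} = -6$ ($E{\left(O,X \right)} = \left(-2\right) 3 = -6$)
$y{\left(l \right)} = - \frac{6}{l}$
$\frac{1}{y{\left(t \right)} - 39522} = \frac{1}{- \frac{6}{279} - 39522} = \frac{1}{\left(-6\right) \frac{1}{279} - 39522} = \frac{1}{- \frac{2}{93} - 39522} = \frac{1}{- \frac{3675548}{93}} = - \frac{93}{3675548}$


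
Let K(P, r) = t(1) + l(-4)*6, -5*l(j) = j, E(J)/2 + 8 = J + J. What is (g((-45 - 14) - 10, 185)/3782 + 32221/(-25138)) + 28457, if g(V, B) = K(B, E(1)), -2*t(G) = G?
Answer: 13526698809417/475359580 ≈ 28456.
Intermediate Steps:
t(G) = -G/2
E(J) = -16 + 4*J (E(J) = -16 + 2*(J + J) = -16 + 2*(2*J) = -16 + 4*J)
l(j) = -j/5
K(P, r) = 43/10 (K(P, r) = -1/2*1 - 1/5*(-4)*6 = -1/2 + (4/5)*6 = -1/2 + 24/5 = 43/10)
g(V, B) = 43/10
(g((-45 - 14) - 10, 185)/3782 + 32221/(-25138)) + 28457 = ((43/10)/3782 + 32221/(-25138)) + 28457 = ((43/10)*(1/3782) + 32221*(-1/25138)) + 28457 = (43/37820 - 32221/25138) + 28457 = -608758643/475359580 + 28457 = 13526698809417/475359580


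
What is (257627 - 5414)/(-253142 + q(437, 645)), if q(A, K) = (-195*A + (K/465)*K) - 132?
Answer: -7818603/10465424 ≈ -0.74709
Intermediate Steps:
q(A, K) = -132 - 195*A + K**2/465 (q(A, K) = (-195*A + (K*(1/465))*K) - 132 = (-195*A + (K/465)*K) - 132 = (-195*A + K**2/465) - 132 = -132 - 195*A + K**2/465)
(257627 - 5414)/(-253142 + q(437, 645)) = (257627 - 5414)/(-253142 + (-132 - 195*437 + (1/465)*645**2)) = 252213/(-253142 + (-132 - 85215 + (1/465)*416025)) = 252213/(-253142 + (-132 - 85215 + 27735/31)) = 252213/(-253142 - 2618022/31) = 252213/(-10465424/31) = 252213*(-31/10465424) = -7818603/10465424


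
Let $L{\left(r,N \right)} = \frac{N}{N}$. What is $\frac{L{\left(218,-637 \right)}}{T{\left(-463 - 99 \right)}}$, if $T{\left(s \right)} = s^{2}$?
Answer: $\frac{1}{315844} \approx 3.1661 \cdot 10^{-6}$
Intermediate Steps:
$L{\left(r,N \right)} = 1$
$\frac{L{\left(218,-637 \right)}}{T{\left(-463 - 99 \right)}} = 1 \frac{1}{\left(-463 - 99\right)^{2}} = 1 \frac{1}{\left(-562\right)^{2}} = 1 \cdot \frac{1}{315844} = \frac{1}{315844}$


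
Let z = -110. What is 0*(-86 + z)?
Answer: 0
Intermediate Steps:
0*(-86 + z) = 0*(-86 - 110) = 0*(-196) = 0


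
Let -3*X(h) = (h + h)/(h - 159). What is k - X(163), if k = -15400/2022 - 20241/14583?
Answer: 59505919/3276314 ≈ 18.162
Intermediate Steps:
X(h) = -2*h/(3*(-159 + h)) (X(h) = -(h + h)/(3*(h - 159)) = -2*h/(3*(-159 + h)))
k = -44250917/4914471 (k = -15400*1/2022 - 20241*1/14583 = -7700/1011 - 6747/4861 = -44250917/4914471 ≈ -9.0042)
k - X(163) = -44250917/4914471 - (-2)*163/(-477 + 3*163) = -44250917/4914471 - (-2)*163/(-477 + 489) = -44250917/4914471 - (-2)*163/12 = -44250917/4914471 - 1*(-163/6) = -44250917/4914471 + 163/6 = 59505919/3276314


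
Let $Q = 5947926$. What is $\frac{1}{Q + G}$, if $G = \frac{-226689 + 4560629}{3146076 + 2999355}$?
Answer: $\frac{6145431}{36552573160046} \approx 1.6813 \cdot 10^{-7}$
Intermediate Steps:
$G = \frac{4333940}{6145431} \approx 0.70523$
$\frac{1}{Q + G} = \frac{1}{5947926 + \frac{4333940}{6145431}} = \frac{1}{\frac{36552573160046}{6145431}} = \frac{6145431}{36552573160046}$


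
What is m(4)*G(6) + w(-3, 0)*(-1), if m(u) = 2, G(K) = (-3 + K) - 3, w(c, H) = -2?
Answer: 2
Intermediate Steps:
G(K) = -6 + K
m(4)*G(6) + w(-3, 0)*(-1) = 2*(-6 + 6) - 2*(-1) = 2*0 + 2 = 0 + 2 = 2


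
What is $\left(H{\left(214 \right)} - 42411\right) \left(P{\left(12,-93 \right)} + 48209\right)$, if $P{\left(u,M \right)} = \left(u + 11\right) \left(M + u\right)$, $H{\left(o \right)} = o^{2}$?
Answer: $156881210$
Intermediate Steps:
$P{\left(u,M \right)} = \left(11 + u\right) \left(M + u\right)$
$\left(H{\left(214 \right)} - 42411\right) \left(P{\left(12,-93 \right)} + 48209\right) = \left(214^{2} - 42411\right) \left(\left(12^{2} + 11 \left(-93\right) + 11 \cdot 12 - 1116\right) + 48209\right) = \left(45796 - 42411\right) \left(\left(144 - 1023 + 132 - 1116\right) + 48209\right) = 3385 \left(-1863 + 48209\right) = 3385 \cdot 46346 = 156881210$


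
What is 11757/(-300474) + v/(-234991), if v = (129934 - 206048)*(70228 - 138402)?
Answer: -519720365871817/23536228578 ≈ -22082.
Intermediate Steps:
v = 5188995836 (v = -76114*(-68174) = 5188995836)
11757/(-300474) + v/(-234991) = 11757/(-300474) + 5188995836/(-234991) = 11757*(-1/300474) + 5188995836*(-1/234991) = -3919/100158 - 5188995836/234991 = -519720365871817/23536228578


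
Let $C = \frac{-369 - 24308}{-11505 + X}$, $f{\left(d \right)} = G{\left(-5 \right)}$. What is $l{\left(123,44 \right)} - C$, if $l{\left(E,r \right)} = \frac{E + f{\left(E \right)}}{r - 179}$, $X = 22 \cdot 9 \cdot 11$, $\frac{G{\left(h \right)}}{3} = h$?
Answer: $- \frac{160693}{46635} \approx -3.4458$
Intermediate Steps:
$G{\left(h \right)} = 3 h$
$X = 2178$ ($X = 198 \cdot 11 = 2178$)
$f{\left(d \right)} = -15$ ($f{\left(d \right)} = 3 \left(-5\right) = -15$)
$l{\left(E,r \right)} = \frac{-15 + E}{-179 + r}$ ($l{\left(E,r \right)} = \frac{E - 15}{r - 179} = \frac{-15 + E}{-179 + r}$)
$C = \frac{24677}{9327}$ ($C = \frac{-369 - 24308}{-11505 + 2178} = - \frac{24677}{-9327} = \left(-24677\right) \left(- \frac{1}{9327}\right) = \frac{24677}{9327} \approx 2.6458$)
$l{\left(123,44 \right)} - C = \frac{-15 + 123}{-179 + 44} - \frac{24677}{9327} = \frac{1}{-135} \cdot 108 - \frac{24677}{9327} = \left(- \frac{1}{135}\right) 108 - \frac{24677}{9327} = - \frac{4}{5} - \frac{24677}{9327} = - \frac{160693}{46635}$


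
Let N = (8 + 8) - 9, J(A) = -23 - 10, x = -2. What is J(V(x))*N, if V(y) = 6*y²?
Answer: -231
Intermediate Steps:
J(A) = -33
N = 7 (N = 16 - 9 = 7)
J(V(x))*N = -33*7 = -231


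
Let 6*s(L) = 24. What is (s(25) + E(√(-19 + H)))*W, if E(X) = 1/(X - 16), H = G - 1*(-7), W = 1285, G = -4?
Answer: 86095/17 - 1285*I/68 ≈ 5064.4 - 18.897*I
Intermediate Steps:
H = 3 (H = -4 - 1*(-7) = -4 + 7 = 3)
s(L) = 4 (s(L) = (⅙)*24 = 4)
E(X) = 1/(-16 + X)
(s(25) + E(√(-19 + H)))*W = (4 + 1/(-16 + √(-19 + 3)))*1285 = (4 + 1/(-16 + √(-16)))*1285 = (4 + 1/(-16 + 4*I))*1285 = (4 + (-16 - 4*I)/272)*1285 = 5140 + 1285*(-16 - 4*I)/272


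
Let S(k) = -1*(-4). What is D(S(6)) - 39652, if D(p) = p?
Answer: -39648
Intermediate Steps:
S(k) = 4
D(S(6)) - 39652 = 4 - 39652 = -39648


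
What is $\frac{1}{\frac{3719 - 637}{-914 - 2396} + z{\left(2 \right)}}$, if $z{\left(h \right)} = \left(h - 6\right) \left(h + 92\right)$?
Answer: $- \frac{1655}{623821} \approx -0.002653$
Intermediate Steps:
$z{\left(h \right)} = \left(-6 + h\right) \left(92 + h\right)$
$\frac{1}{\frac{3719 - 637}{-914 - 2396} + z{\left(2 \right)}} = \frac{1}{\frac{3719 - 637}{-914 - 2396} + \left(-552 + 2^{2} + 86 \cdot 2\right)} = \frac{1}{\frac{3082}{-3310} + \left(-552 + 4 + 172\right)} = \frac{1}{3082 \left(- \frac{1}{3310}\right) - 376} = \frac{1}{- \frac{1541}{1655} - 376} = \frac{1}{- \frac{623821}{1655}} = - \frac{1655}{623821}$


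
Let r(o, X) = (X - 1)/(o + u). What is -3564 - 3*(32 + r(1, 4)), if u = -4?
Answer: -3657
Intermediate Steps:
r(o, X) = (-1 + X)/(-4 + o) (r(o, X) = (X - 1)/(o - 4) = (-1 + X)/(-4 + o))
-3564 - 3*(32 + r(1, 4)) = -3564 - 3*(32 + (-1 + 4)/(-4 + 1)) = -3564 - 3*(32 + 3/(-3)) = -3564 - 3*(32 - ⅓*3) = -3564 - 3*(32 - 1) = -3564 - 3*31 = -3564 - 1*93 = -3564 - 93 = -3657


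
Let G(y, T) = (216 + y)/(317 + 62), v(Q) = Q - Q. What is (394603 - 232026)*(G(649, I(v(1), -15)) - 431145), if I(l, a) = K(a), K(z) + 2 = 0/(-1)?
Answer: -26565584162930/379 ≈ -7.0094e+10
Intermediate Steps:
K(z) = -2 (K(z) = -2 + 0/(-1) = -2 + 0*(-1) = -2 + 0 = -2)
v(Q) = 0
I(l, a) = -2
G(y, T) = 216/379 + y/379 (G(y, T) = (216 + y)/379 = (216 + y)*(1/379) = 216/379 + y/379)
(394603 - 232026)*(G(649, I(v(1), -15)) - 431145) = (394603 - 232026)*((216/379 + (1/379)*649) - 431145) = 162577*((216/379 + 649/379) - 431145) = 162577*(865/379 - 431145) = 162577*(-163403090/379) = -26565584162930/379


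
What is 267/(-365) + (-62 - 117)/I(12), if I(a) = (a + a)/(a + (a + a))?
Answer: -196539/730 ≈ -269.23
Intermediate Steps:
I(a) = ⅔ (I(a) = (2*a)/(a + 2*a) = (2*a)/((3*a)) = (2*a)*(1/(3*a)) = ⅔)
267/(-365) + (-62 - 117)/I(12) = 267/(-365) + (-62 - 117)/(⅔) = 267*(-1/365) - 179*3/2 = -267/365 - 537/2 = -196539/730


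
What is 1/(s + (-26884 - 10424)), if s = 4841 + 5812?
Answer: -1/26655 ≈ -3.7516e-5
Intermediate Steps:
s = 10653
1/(s + (-26884 - 10424)) = 1/(10653 + (-26884 - 10424)) = 1/(10653 - 37308) = 1/(-26655) = -1/26655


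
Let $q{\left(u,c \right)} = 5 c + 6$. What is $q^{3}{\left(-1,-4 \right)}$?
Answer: $-2744$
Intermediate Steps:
$q{\left(u,c \right)} = 6 + 5 c$
$q^{3}{\left(-1,-4 \right)} = \left(6 + 5 \left(-4\right)\right)^{3} = \left(6 - 20\right)^{3} = \left(-14\right)^{3} = -2744$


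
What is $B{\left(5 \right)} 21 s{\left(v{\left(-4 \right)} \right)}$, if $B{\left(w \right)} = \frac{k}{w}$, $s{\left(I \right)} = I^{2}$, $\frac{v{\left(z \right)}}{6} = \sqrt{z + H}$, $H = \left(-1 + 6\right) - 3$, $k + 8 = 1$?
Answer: $\frac{10584}{5} \approx 2116.8$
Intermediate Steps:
$k = -7$ ($k = -8 + 1 = -7$)
$H = 2$ ($H = 5 - 3 = 2$)
$v{\left(z \right)} = 6 \sqrt{2 + z}$ ($v{\left(z \right)} = 6 \sqrt{z + 2} = 6 \sqrt{2 + z}$)
$B{\left(w \right)} = - \frac{7}{w}$
$B{\left(5 \right)} 21 s{\left(v{\left(-4 \right)} \right)} = - \frac{7}{5} \cdot 21 \left(6 \sqrt{2 - 4}\right)^{2} = \left(-7\right) \frac{1}{5} \cdot 21 \left(6 \sqrt{-2}\right)^{2} = \left(- \frac{7}{5}\right) 21 \left(6 i \sqrt{2}\right)^{2} = - \frac{147 \left(6 i \sqrt{2}\right)^{2}}{5} = \left(- \frac{147}{5}\right) \left(-72\right) = \frac{10584}{5}$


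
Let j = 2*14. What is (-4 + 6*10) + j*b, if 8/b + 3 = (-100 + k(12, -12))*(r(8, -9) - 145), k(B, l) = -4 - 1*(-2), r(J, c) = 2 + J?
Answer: 771176/13767 ≈ 56.016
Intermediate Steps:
j = 28
k(B, l) = -2 (k(B, l) = -4 + 2 = -2)
b = 8/13767 (b = 8/(-3 + (-100 - 2)*((2 + 8) - 145)) = 8/(-3 - 102*(10 - 145)) = 8/(-3 - 102*(-135)) = 8/(-3 + 13770) = 8/13767 ≈ 0.00058110)
(-4 + 6*10) + j*b = (-4 + 6*10) + 28*(8/13767) = (-4 + 60) + 224/13767 = 56 + 224/13767 = 771176/13767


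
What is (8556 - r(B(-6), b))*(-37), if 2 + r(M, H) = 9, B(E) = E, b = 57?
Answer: -316313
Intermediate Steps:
r(M, H) = 7 (r(M, H) = -2 + 9 = 7)
(8556 - r(B(-6), b))*(-37) = (8556 - 1*7)*(-37) = (8556 - 7)*(-37) = 8549*(-37) = -316313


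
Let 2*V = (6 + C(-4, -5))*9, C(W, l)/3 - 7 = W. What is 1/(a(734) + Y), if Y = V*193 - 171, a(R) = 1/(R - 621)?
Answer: 226/2905571 ≈ 7.7782e-5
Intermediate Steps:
C(W, l) = 21 + 3*W
V = 135/2 (V = ((6 + (21 + 3*(-4)))*9)/2 = ((6 + (21 - 12))*9)/2 = ((6 + 9)*9)/2 = (15*9)/2 = (1/2)*135 = 135/2 ≈ 67.500)
a(R) = 1/(-621 + R)
Y = 25713/2 (Y = (135/2)*193 - 171 = 26055/2 - 171 = 25713/2 ≈ 12857.)
1/(a(734) + Y) = 1/(1/(-621 + 734) + 25713/2) = 1/(1/113 + 25713/2) = 1/(2905571/226) = 226/2905571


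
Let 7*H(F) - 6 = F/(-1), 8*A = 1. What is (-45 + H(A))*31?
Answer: -76663/56 ≈ -1369.0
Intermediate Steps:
A = ⅛ (A = (⅛)*1 = ⅛ ≈ 0.12500)
H(F) = 6/7 - F/7 (H(F) = 6/7 + (F/(-1))/7 = 6/7 + (F*(-1))/7 = 6/7 + (-F)/7 = 6/7 - F/7)
(-45 + H(A))*31 = (-45 + (6/7 - ⅐*⅛))*31 = (-45 + (6/7 - 1/56))*31 = (-45 + 47/56)*31 = -2473/56*31 = -76663/56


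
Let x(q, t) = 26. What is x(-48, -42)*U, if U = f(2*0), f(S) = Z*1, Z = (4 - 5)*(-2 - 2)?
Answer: 104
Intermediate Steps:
Z = 4 (Z = -1*(-4) = 4)
f(S) = 4 (f(S) = 4*1 = 4)
U = 4
x(-48, -42)*U = 26*4 = 104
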